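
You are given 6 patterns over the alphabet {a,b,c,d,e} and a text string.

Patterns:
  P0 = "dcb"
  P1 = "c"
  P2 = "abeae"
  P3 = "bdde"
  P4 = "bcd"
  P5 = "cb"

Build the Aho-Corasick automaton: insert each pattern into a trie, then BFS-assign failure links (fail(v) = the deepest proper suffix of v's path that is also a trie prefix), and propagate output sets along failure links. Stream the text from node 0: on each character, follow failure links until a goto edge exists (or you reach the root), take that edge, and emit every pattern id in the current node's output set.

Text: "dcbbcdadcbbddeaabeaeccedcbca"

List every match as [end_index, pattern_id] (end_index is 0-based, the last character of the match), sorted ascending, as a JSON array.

Build:
Trie (insert patterns):
  n0 'ε': a→5 b→10 c→4 d→1
  n1 'd': c→2
  n2 'dc': b→3
  n3 'dcb': ·  [P0 ends]
  n4 'c': b→16  [P1 ends]
  n5 'a': b→6
  n6 'ab': e→7
  n7 'abe': a→8
  n8 'abea': e→9
  n9 'abeae': ·  [P2 ends]
  n10 'b': c→14 d→11
  n11 'bd': d→12
  n12 'bdd': e→13
  n13 'bdde': ·  [P3 ends]
  n14 'bc': d→15
  n15 'bcd': ·  [P4 ends]
  n16 'cb': ·  [P5 ends]

BFS fail/out derivation:
  fail(1) 'd': from fail(0)=0 chase 'd': 0 ⇒ 0;  out=∅∪out(0)=∅
  fail(4) 'c': from fail(0)=0 chase 'c': 0 ⇒ 0;  out={1}∪out(0)={1}
  fail(5) 'a': from fail(0)=0 chase 'a': 0 ⇒ 0;  out=∅∪out(0)=∅
  fail(10) 'b': from fail(0)=0 chase 'b': 0 ⇒ 0;  out=∅∪out(0)=∅
  fail(2) 'dc': from fail(1)=0 chase 'c': 0 ⇒ 4;  out=∅∪out(4)={1}
  fail(6) 'ab': from fail(5)=0 chase 'b': 0 ⇒ 10;  out=∅∪out(10)=∅
  fail(11) 'bd': from fail(10)=0 chase 'd': 0 ⇒ 1;  out=∅∪out(1)=∅
  fail(14) 'bc': from fail(10)=0 chase 'c': 0 ⇒ 4;  out=∅∪out(4)={1}
  fail(16) 'cb': from fail(4)=0 chase 'b': 0 ⇒ 10;  out={5}∪out(10)={5}
  fail(3) 'dcb': from fail(2)=4 chase 'b': 4 ⇒ 16;  out={0}∪out(16)={0,5}
  fail(7) 'abe': from fail(6)=10 chase 'e': 10→0 ⇒ 0;  out=∅∪out(0)=∅
  fail(12) 'bdd': from fail(11)=1 chase 'd': 1→0 ⇒ 1;  out=∅∪out(1)=∅
  fail(15) 'bcd': from fail(14)=4 chase 'd': 4→0 ⇒ 1;  out={4}∪out(1)={4}
  fail(8) 'abea': from fail(7)=0 chase 'a': 0 ⇒ 5;  out=∅∪out(5)=∅
  fail(13) 'bdde': from fail(12)=1 chase 'e': 1→0 ⇒ 0;  out={3}∪out(0)={3}
  fail(9) 'abeae': from fail(8)=5 chase 'e': 5→0 ⇒ 0;  out={2}∪out(0)={2}

Text stream:
[0] read 'd'  n0⇒n1
[1] read 'c'  n1⇒n2  ** P1@[1:1]
[2] read 'b'  n2⇒n3  ** P0@[0:2],P5@[1:2]
[3] read 'b'  n3⇒n10 (fail-walked)
[4] read 'c'  n10⇒n14  ** P1@[4:4]
[5] read 'd'  n14⇒n15  ** P4@[3:5]
[6] read 'a'  n15⇒n5 (fail-walked)
[7] read 'd'  n5⇒n1 (fail-walked)
[8] read 'c'  n1⇒n2  ** P1@[8:8]
[9] read 'b'  n2⇒n3  ** P0@[7:9],P5@[8:9]
[10] read 'b'  n3⇒n10 (fail-walked)
[11] read 'd'  n10⇒n11
[12] read 'd'  n11⇒n12
[13] read 'e'  n12⇒n13  ** P3@[10:13]
[14] read 'a'  n13⇒n5 (fail-walked)
[15] read 'a'  n5⇒n5 (fail-walked)
[16] read 'b'  n5⇒n6
[17] read 'e'  n6⇒n7
[18] read 'a'  n7⇒n8
[19] read 'e'  n8⇒n9  ** P2@[15:19]
[20] read 'c'  n9⇒n4 (fail-walked)  ** P1@[20:20]
[21] read 'c'  n4⇒n4 (fail-walked)  ** P1@[21:21]
[22] read 'e'  n4⇒n0 (fail-walked)
[23] read 'd'  n0⇒n1
[24] read 'c'  n1⇒n2  ** P1@[24:24]
[25] read 'b'  n2⇒n3  ** P0@[23:25],P5@[24:25]
[26] read 'c'  n3⇒n14 (fail-walked)  ** P1@[26:26]
[27] read 'a'  n14⇒n5 (fail-walked)

Result: [[1,1],[2,0],[2,5],[4,1],[5,4],[8,1],[9,0],[9,5],[13,3],[19,2],[20,1],[21,1],[24,1],[25,0],[25,5],[26,1]]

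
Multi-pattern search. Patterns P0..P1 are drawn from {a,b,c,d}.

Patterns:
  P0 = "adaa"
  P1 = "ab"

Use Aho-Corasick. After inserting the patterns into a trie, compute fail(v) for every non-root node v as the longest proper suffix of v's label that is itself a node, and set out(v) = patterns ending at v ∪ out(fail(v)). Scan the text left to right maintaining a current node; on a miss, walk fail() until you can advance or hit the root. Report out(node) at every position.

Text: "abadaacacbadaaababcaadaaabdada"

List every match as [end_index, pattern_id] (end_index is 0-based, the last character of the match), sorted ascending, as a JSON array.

Build:
Trie (insert patterns):
  0='ε' goto a→1
  1='a' goto b→5 d→2
  2='ad' goto a→3
  3='ada' goto a→4
  4='adaa' goto ·  ←P0
  5='ab' goto ·  ←P1

Failure links (BFS by depth):
  fail(1) 'a': from fail(0)=0 chase 'a': 0 ⇒ 0;  out=∅∪out(0)=∅
  fail(2) 'ad': from fail(1)=0 chase 'd': 0 ⇒ 0;  out=∅∪out(0)=∅
  fail(5) 'ab': from fail(1)=0 chase 'b': 0 ⇒ 0;  out={1}∪out(0)={1}
  fail(3) 'ada': from fail(2)=0 chase 'a': 0 ⇒ 1;  out=∅∪out(1)=∅
  fail(4) 'adaa': from fail(3)=1 chase 'a': 1→0 ⇒ 1;  out={0}∪out(1)={0}

Scan:
i=0 'a': node 0→1
i=1 'b': node 1→5  ** P1@[0:1]
i=2 'a': node 5→1 ·f
i=3 'd': node 1→2
i=4 'a': node 2→3
i=5 'a': node 3→4  ** P0@[2:5]
i=6 'c': node 4→0 ·f
i=7 'a': node 0→1
i=8 'c': node 1→0 ·f
i=9 'b': node 0→0
i=10 'a': node 0→1
i=11 'd': node 1→2
i=12 'a': node 2→3
i=13 'a': node 3→4  ** P0@[10:13]
i=14 'a': node 4→1 ·f
i=15 'b': node 1→5  ** P1@[14:15]
i=16 'a': node 5→1 ·f
i=17 'b': node 1→5  ** P1@[16:17]
i=18 'c': node 5→0 ·f
i=19 'a': node 0→1
i=20 'a': node 1→1 ·f
i=21 'd': node 1→2
i=22 'a': node 2→3
i=23 'a': node 3→4  ** P0@[20:23]
i=24 'a': node 4→1 ·f
i=25 'b': node 1→5  ** P1@[24:25]
i=26 'd': node 5→0 ·f
i=27 'a': node 0→1
i=28 'd': node 1→2
i=29 'a': node 2→3

All matches (sorted): [[1,1],[5,0],[13,0],[15,1],[17,1],[23,0],[25,1]]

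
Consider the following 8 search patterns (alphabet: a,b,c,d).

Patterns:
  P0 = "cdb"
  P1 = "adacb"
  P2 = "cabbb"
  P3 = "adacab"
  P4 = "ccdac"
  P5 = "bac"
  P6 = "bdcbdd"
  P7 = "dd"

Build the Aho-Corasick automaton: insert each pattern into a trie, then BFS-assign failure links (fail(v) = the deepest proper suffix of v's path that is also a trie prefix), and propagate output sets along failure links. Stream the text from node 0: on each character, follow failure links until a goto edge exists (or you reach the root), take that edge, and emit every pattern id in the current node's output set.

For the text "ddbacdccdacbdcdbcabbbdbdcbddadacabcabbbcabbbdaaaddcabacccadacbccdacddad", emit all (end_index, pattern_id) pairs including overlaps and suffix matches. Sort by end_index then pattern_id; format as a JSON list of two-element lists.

Build automaton:
Trie (insert patterns):
  0='ε' goto a→4 b→19 c→1 d→27
  1='c' goto a→9 c→15 d→2
  2='cd' goto b→3
  3='cdb' goto ·  [P0 ends]
  4='a' goto d→5
  5='ad' goto a→6
  6='ada' goto c→7
  7='adac' goto a→13 b→8
  8='adacb' goto ·  [P1 ends]
  9='ca' goto b→10
  10='cab' goto b→11
  11='cabb' goto b→12
  12='cabbb' goto ·  [P2 ends]
  13='adaca' goto b→14
  14='adacab' goto ·  [P3 ends]
  15='cc' goto d→16
  16='ccd' goto a→17
  17='ccda' goto c→18
  18='ccdac' goto ·  [P4 ends]
  19='b' goto a→20 d→22
  20='ba' goto c→21
  21='bac' goto ·  [P5 ends]
  22='bd' goto c→23
  23='bdc' goto b→24
  24='bdcb' goto d→25
  25='bdcbd' goto d→26
  26='bdcbdd' goto ·  [P6 ends]
  27='d' goto d→28
  28='dd' goto ·  [P7 ends]

Failure links (BFS by depth):
  n1('c'): parent n0 fail=0; on 'c' 0 → fail=0;  out ∅∪∅=∅
  n4('a'): parent n0 fail=0; on 'a' 0 → fail=0;  out ∅∪∅=∅
  n19('b'): parent n0 fail=0; on 'b' 0 → fail=0;  out ∅∪∅=∅
  n27('d'): parent n0 fail=0; on 'd' 0 → fail=0;  out ∅∪∅=∅
  n2('cd'): parent n1 fail=0; on 'd' 0 → fail=27;  out ∅∪∅=∅
  n5('ad'): parent n4 fail=0; on 'd' 0 → fail=27;  out ∅∪∅=∅
  n9('ca'): parent n1 fail=0; on 'a' 0 → fail=4;  out ∅∪∅=∅
  n15('cc'): parent n1 fail=0; on 'c' 0 → fail=1;  out ∅∪∅=∅
  n20('ba'): parent n19 fail=0; on 'a' 0 → fail=4;  out ∅∪∅=∅
  n22('bd'): parent n19 fail=0; on 'd' 0 → fail=27;  out ∅∪∅=∅
  n28('dd'): parent n27 fail=0; on 'd' 0 → fail=27;  out {7}∪∅={7}
  n3('cdb'): parent n2 fail=27; on 'b' 27→0 → fail=19;  out {0}∪∅={0}
  n6('ada'): parent n5 fail=27; on 'a' 27→0 → fail=4;  out ∅∪∅=∅
  n10('cab'): parent n9 fail=4; on 'b' 4→0 → fail=19;  out ∅∪∅=∅
  n16('ccd'): parent n15 fail=1; on 'd' 1 → fail=2;  out ∅∪∅=∅
  n21('bac'): parent n20 fail=4; on 'c' 4→0 → fail=1;  out {5}∪∅={5}
  n23('bdc'): parent n22 fail=27; on 'c' 27→0 → fail=1;  out ∅∪∅=∅
  n7('adac'): parent n6 fail=4; on 'c' 4→0 → fail=1;  out ∅∪∅=∅
  n11('cabb'): parent n10 fail=19; on 'b' 19→0 → fail=19;  out ∅∪∅=∅
  n17('ccda'): parent n16 fail=2; on 'a' 2→27→0 → fail=4;  out ∅∪∅=∅
  n24('bdcb'): parent n23 fail=1; on 'b' 1→0 → fail=19;  out ∅∪∅=∅
  n8('adacb'): parent n7 fail=1; on 'b' 1→0 → fail=19;  out {1}∪∅={1}
  n12('cabbb'): parent n11 fail=19; on 'b' 19→0 → fail=19;  out {2}∪∅={2}
  n13('adaca'): parent n7 fail=1; on 'a' 1 → fail=9;  out ∅∪∅=∅
  n18('ccdac'): parent n17 fail=4; on 'c' 4→0 → fail=1;  out {4}∪∅={4}
  n25('bdcbd'): parent n24 fail=19; on 'd' 19 → fail=22;  out ∅∪∅=∅
  n14('adacab'): parent n13 fail=9; on 'b' 9 → fail=10;  out {3}∪∅={3}
  n26('bdcbdd'): parent n25 fail=22; on 'd' 22→27 → fail=28;  out {6}∪{7}={6,7}

Run:
[0] read 'd'  n0⇒n27
[1] read 'd'  n27⇒n28  → match P7@[0:1]
[2] read 'b'  n28⇒n19 ·f
[3] read 'a'  n19⇒n20
[4] read 'c'  n20⇒n21  → match P5@[2:4]
[5] read 'd'  n21⇒n2 ·f
[6] read 'c'  n2⇒n1 ·f
[7] read 'c'  n1⇒n15
[8] read 'd'  n15⇒n16
[9] read 'a'  n16⇒n17
[10] read 'c'  n17⇒n18  → match P4@[6:10]
[11] read 'b'  n18⇒n19 ·f
[12] read 'd'  n19⇒n22
[13] read 'c'  n22⇒n23
[14] read 'd'  n23⇒n2 ·f
[15] read 'b'  n2⇒n3  → match P0@[13:15]
[16] read 'c'  n3⇒n1 ·f
[17] read 'a'  n1⇒n9
[18] read 'b'  n9⇒n10
[19] read 'b'  n10⇒n11
[20] read 'b'  n11⇒n12  → match P2@[16:20]
[21] read 'd'  n12⇒n22 ·f
[22] read 'b'  n22⇒n19 ·f
[23] read 'd'  n19⇒n22
[24] read 'c'  n22⇒n23
[25] read 'b'  n23⇒n24
[26] read 'd'  n24⇒n25
[27] read 'd'  n25⇒n26  → match P6@[22:27],P7@[26:27]
[28] read 'a'  n26⇒n4 ·f
[29] read 'd'  n4⇒n5
[30] read 'a'  n5⇒n6
[31] read 'c'  n6⇒n7
[32] read 'a'  n7⇒n13
[33] read 'b'  n13⇒n14  → match P3@[28:33]
[34] read 'c'  n14⇒n1 ·f
[35] read 'a'  n1⇒n9
[36] read 'b'  n9⇒n10
[37] read 'b'  n10⇒n11
[38] read 'b'  n11⇒n12  → match P2@[34:38]
[39] read 'c'  n12⇒n1 ·f
[40] read 'a'  n1⇒n9
[41] read 'b'  n9⇒n10
[42] read 'b'  n10⇒n11
[43] read 'b'  n11⇒n12  → match P2@[39:43]
[44] read 'd'  n12⇒n22 ·f
[45] read 'a'  n22⇒n4 ·f
[46] read 'a'  n4⇒n4 ·f
[47] read 'a'  n4⇒n4 ·f
[48] read 'd'  n4⇒n5
[49] read 'd'  n5⇒n28 ·f  → match P7@[48:49]
[50] read 'c'  n28⇒n1 ·f
[51] read 'a'  n1⇒n9
[52] read 'b'  n9⇒n10
[53] read 'a'  n10⇒n20 ·f
[54] read 'c'  n20⇒n21  → match P5@[52:54]
[55] read 'c'  n21⇒n15 ·f
[56] read 'c'  n15⇒n15 ·f
[57] read 'a'  n15⇒n9 ·f
[58] read 'd'  n9⇒n5 ·f
[59] read 'a'  n5⇒n6
[60] read 'c'  n6⇒n7
[61] read 'b'  n7⇒n8  → match P1@[57:61]
[62] read 'c'  n8⇒n1 ·f
[63] read 'c'  n1⇒n15
[64] read 'd'  n15⇒n16
[65] read 'a'  n16⇒n17
[66] read 'c'  n17⇒n18  → match P4@[62:66]
[67] read 'd'  n18⇒n2 ·f
[68] read 'd'  n2⇒n28 ·f  → match P7@[67:68]
[69] read 'a'  n28⇒n4 ·f
[70] read 'd'  n4⇒n5

Matches: [[1,7],[4,5],[10,4],[15,0],[20,2],[27,6],[27,7],[33,3],[38,2],[43,2],[49,7],[54,5],[61,1],[66,4],[68,7]]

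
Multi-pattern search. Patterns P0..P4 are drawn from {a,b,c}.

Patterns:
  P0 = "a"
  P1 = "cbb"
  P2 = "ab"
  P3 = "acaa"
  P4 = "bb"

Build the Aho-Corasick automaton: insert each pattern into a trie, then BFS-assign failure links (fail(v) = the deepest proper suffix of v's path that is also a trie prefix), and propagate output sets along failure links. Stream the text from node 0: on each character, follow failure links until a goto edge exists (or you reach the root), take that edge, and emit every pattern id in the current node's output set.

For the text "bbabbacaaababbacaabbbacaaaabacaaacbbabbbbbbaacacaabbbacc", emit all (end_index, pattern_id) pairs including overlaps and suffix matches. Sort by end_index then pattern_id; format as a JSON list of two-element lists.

Construct AC machine:
Trie nodes:
  0='ε' goto a→1 b→9 c→2
  1='a' goto b→5 c→6  [P0 ends]
  2='c' goto b→3
  3='cb' goto b→4
  4='cbb' goto ·  [P1 ends]
  5='ab' goto ·  [P2 ends]
  6='ac' goto a→7
  7='aca' goto a→8
  8='acaa' goto ·  [P3 ends]
  9='b' goto b→10
  10='bb' goto ·  [P4 ends]

BFS fail/out derivation:
  n1('a'): parent n0 fail=0; on 'a' 0 → fail=0;  out {0}∪∅={0}
  n2('c'): parent n0 fail=0; on 'c' 0 → fail=0;  out ∅∪∅=∅
  n9('b'): parent n0 fail=0; on 'b' 0 → fail=0;  out ∅∪∅=∅
  n3('cb'): parent n2 fail=0; on 'b' 0 → fail=9;  out ∅∪∅=∅
  n5('ab'): parent n1 fail=0; on 'b' 0 → fail=9;  out {2}∪∅={2}
  n6('ac'): parent n1 fail=0; on 'c' 0 → fail=2;  out ∅∪∅=∅
  n10('bb'): parent n9 fail=0; on 'b' 0 → fail=9;  out {4}∪∅={4}
  n4('cbb'): parent n3 fail=9; on 'b' 9 → fail=10;  out {1}∪{4}={1,4}
  n7('aca'): parent n6 fail=2; on 'a' 2→0 → fail=1;  out ∅∪{0}={0}
  n8('acaa'): parent n7 fail=1; on 'a' 1→0 → fail=1;  out {3}∪{0}={0,3}

Run:
i=0 'b': node 0→9
i=1 'b': node 9→10  → match P4@[0:1]
i=2 'a': node 10→1 (fail-walked)  → match P0@[2:2]
i=3 'b': node 1→5  → match P2@[2:3]
i=4 'b': node 5→10 (fail-walked)  → match P4@[3:4]
i=5 'a': node 10→1 (fail-walked)  → match P0@[5:5]
i=6 'c': node 1→6
i=7 'a': node 6→7  → match P0@[7:7]
i=8 'a': node 7→8  → match P0@[8:8],P3@[5:8]
i=9 'a': node 8→1 (fail-walked)  → match P0@[9:9]
i=10 'b': node 1→5  → match P2@[9:10]
i=11 'a': node 5→1 (fail-walked)  → match P0@[11:11]
i=12 'b': node 1→5  → match P2@[11:12]
i=13 'b': node 5→10 (fail-walked)  → match P4@[12:13]
i=14 'a': node 10→1 (fail-walked)  → match P0@[14:14]
i=15 'c': node 1→6
i=16 'a': node 6→7  → match P0@[16:16]
i=17 'a': node 7→8  → match P0@[17:17],P3@[14:17]
i=18 'b': node 8→5 (fail-walked)  → match P2@[17:18]
i=19 'b': node 5→10 (fail-walked)  → match P4@[18:19]
i=20 'b': node 10→10 (fail-walked)  → match P4@[19:20]
i=21 'a': node 10→1 (fail-walked)  → match P0@[21:21]
i=22 'c': node 1→6
i=23 'a': node 6→7  → match P0@[23:23]
i=24 'a': node 7→8  → match P0@[24:24],P3@[21:24]
i=25 'a': node 8→1 (fail-walked)  → match P0@[25:25]
i=26 'a': node 1→1 (fail-walked)  → match P0@[26:26]
i=27 'b': node 1→5  → match P2@[26:27]
i=28 'a': node 5→1 (fail-walked)  → match P0@[28:28]
i=29 'c': node 1→6
i=30 'a': node 6→7  → match P0@[30:30]
i=31 'a': node 7→8  → match P0@[31:31],P3@[28:31]
i=32 'a': node 8→1 (fail-walked)  → match P0@[32:32]
i=33 'c': node 1→6
i=34 'b': node 6→3 (fail-walked)
i=35 'b': node 3→4  → match P1@[33:35],P4@[34:35]
i=36 'a': node 4→1 (fail-walked)  → match P0@[36:36]
i=37 'b': node 1→5  → match P2@[36:37]
i=38 'b': node 5→10 (fail-walked)  → match P4@[37:38]
i=39 'b': node 10→10 (fail-walked)  → match P4@[38:39]
i=40 'b': node 10→10 (fail-walked)  → match P4@[39:40]
i=41 'b': node 10→10 (fail-walked)  → match P4@[40:41]
i=42 'b': node 10→10 (fail-walked)  → match P4@[41:42]
i=43 'a': node 10→1 (fail-walked)  → match P0@[43:43]
i=44 'a': node 1→1 (fail-walked)  → match P0@[44:44]
i=45 'c': node 1→6
i=46 'a': node 6→7  → match P0@[46:46]
i=47 'c': node 7→6 (fail-walked)
i=48 'a': node 6→7  → match P0@[48:48]
i=49 'a': node 7→8  → match P0@[49:49],P3@[46:49]
i=50 'b': node 8→5 (fail-walked)  → match P2@[49:50]
i=51 'b': node 5→10 (fail-walked)  → match P4@[50:51]
i=52 'b': node 10→10 (fail-walked)  → match P4@[51:52]
i=53 'a': node 10→1 (fail-walked)  → match P0@[53:53]
i=54 'c': node 1→6
i=55 'c': node 6→2 (fail-walked)

All matches (sorted): [[1,4],[2,0],[3,2],[4,4],[5,0],[7,0],[8,0],[8,3],[9,0],[10,2],[11,0],[12,2],[13,4],[14,0],[16,0],[17,0],[17,3],[18,2],[19,4],[20,4],[21,0],[23,0],[24,0],[24,3],[25,0],[26,0],[27,2],[28,0],[30,0],[31,0],[31,3],[32,0],[35,1],[35,4],[36,0],[37,2],[38,4],[39,4],[40,4],[41,4],[42,4],[43,0],[44,0],[46,0],[48,0],[49,0],[49,3],[50,2],[51,4],[52,4],[53,0]]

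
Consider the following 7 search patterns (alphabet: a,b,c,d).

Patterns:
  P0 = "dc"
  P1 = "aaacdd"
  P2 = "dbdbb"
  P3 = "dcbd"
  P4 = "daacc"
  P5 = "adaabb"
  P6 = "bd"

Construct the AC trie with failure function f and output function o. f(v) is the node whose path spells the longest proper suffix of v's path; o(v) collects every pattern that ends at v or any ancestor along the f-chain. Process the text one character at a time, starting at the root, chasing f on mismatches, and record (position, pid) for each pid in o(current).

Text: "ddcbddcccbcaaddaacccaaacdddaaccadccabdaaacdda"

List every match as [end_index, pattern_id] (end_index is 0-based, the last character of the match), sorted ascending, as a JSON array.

Construct AC machine:
Trie (insert patterns):
  0='ε' goto a→3 b→24 d→1
  1='d' goto a→15 b→9 c→2
  2='dc' goto b→13  ←P0
  3='a' goto a→4 d→19
  4='aa' goto a→5
  5='aaa' goto c→6
  6='aaac' goto d→7
  7='aaacd' goto d→8
  8='aaacdd' goto ·  ←P1
  9='db' goto d→10
  10='dbd' goto b→11
  11='dbdb' goto b→12
  12='dbdbb' goto ·  ←P2
  13='dcb' goto d→14
  14='dcbd' goto ·  ←P3
  15='da' goto a→16
  16='daa' goto c→17
  17='daac' goto c→18
  18='daacc' goto ·  ←P4
  19='ad' goto a→20
  20='ada' goto a→21
  21='adaa' goto b→22
  22='adaab' goto b→23
  23='adaabb' goto ·  ←P5
  24='b' goto d→25
  25='bd' goto ·  ←P6

BFS fail/out derivation:
  fail(1) 'd': from fail(0)=0 chase 'd': 0 ⇒ 0;  out=∅∪out(0)=∅
  fail(3) 'a': from fail(0)=0 chase 'a': 0 ⇒ 0;  out=∅∪out(0)=∅
  fail(24) 'b': from fail(0)=0 chase 'b': 0 ⇒ 0;  out=∅∪out(0)=∅
  fail(2) 'dc': from fail(1)=0 chase 'c': 0 ⇒ 0;  out={0}∪out(0)={0}
  fail(4) 'aa': from fail(3)=0 chase 'a': 0 ⇒ 3;  out=∅∪out(3)=∅
  fail(9) 'db': from fail(1)=0 chase 'b': 0 ⇒ 24;  out=∅∪out(24)=∅
  fail(15) 'da': from fail(1)=0 chase 'a': 0 ⇒ 3;  out=∅∪out(3)=∅
  fail(19) 'ad': from fail(3)=0 chase 'd': 0 ⇒ 1;  out=∅∪out(1)=∅
  fail(25) 'bd': from fail(24)=0 chase 'd': 0 ⇒ 1;  out={6}∪out(1)={6}
  fail(5) 'aaa': from fail(4)=3 chase 'a': 3 ⇒ 4;  out=∅∪out(4)=∅
  fail(10) 'dbd': from fail(9)=24 chase 'd': 24 ⇒ 25;  out=∅∪out(25)={6}
  fail(13) 'dcb': from fail(2)=0 chase 'b': 0 ⇒ 24;  out=∅∪out(24)=∅
  fail(16) 'daa': from fail(15)=3 chase 'a': 3 ⇒ 4;  out=∅∪out(4)=∅
  fail(20) 'ada': from fail(19)=1 chase 'a': 1 ⇒ 15;  out=∅∪out(15)=∅
  fail(6) 'aaac': from fail(5)=4 chase 'c': 4→3→0 ⇒ 0;  out=∅∪out(0)=∅
  fail(11) 'dbdb': from fail(10)=25 chase 'b': 25→1 ⇒ 9;  out=∅∪out(9)=∅
  fail(14) 'dcbd': from fail(13)=24 chase 'd': 24 ⇒ 25;  out={3}∪out(25)={3,6}
  fail(17) 'daac': from fail(16)=4 chase 'c': 4→3→0 ⇒ 0;  out=∅∪out(0)=∅
  fail(21) 'adaa': from fail(20)=15 chase 'a': 15 ⇒ 16;  out=∅∪out(16)=∅
  fail(7) 'aaacd': from fail(6)=0 chase 'd': 0 ⇒ 1;  out=∅∪out(1)=∅
  fail(12) 'dbdbb': from fail(11)=9 chase 'b': 9→24→0 ⇒ 24;  out={2}∪out(24)={2}
  fail(18) 'daacc': from fail(17)=0 chase 'c': 0 ⇒ 0;  out={4}∪out(0)={4}
  fail(22) 'adaab': from fail(21)=16 chase 'b': 16→4→3→0 ⇒ 24;  out=∅∪out(24)=∅
  fail(8) 'aaacdd': from fail(7)=1 chase 'd': 1→0 ⇒ 1;  out={1}∪out(1)={1}
  fail(23) 'adaabb': from fail(22)=24 chase 'b': 24→0 ⇒ 24;  out={5}∪out(24)={5}

Scan:
[0] read 'd'  n0⇒n1
[1] read 'd'  n1⇒n1 (via fail)
[2] read 'c'  n1⇒n2  → match P0@[1:2]
[3] read 'b'  n2⇒n13
[4] read 'd'  n13⇒n14  → match P3@[1:4],P6@[3:4]
[5] read 'd'  n14⇒n1 (via fail)
[6] read 'c'  n1⇒n2  → match P0@[5:6]
[7] read 'c'  n2⇒n0 (via fail)
[8] read 'c'  n0⇒n0
[9] read 'b'  n0⇒n24
[10] read 'c'  n24⇒n0 (via fail)
[11] read 'a'  n0⇒n3
[12] read 'a'  n3⇒n4
[13] read 'd'  n4⇒n19 (via fail)
[14] read 'd'  n19⇒n1 (via fail)
[15] read 'a'  n1⇒n15
[16] read 'a'  n15⇒n16
[17] read 'c'  n16⇒n17
[18] read 'c'  n17⇒n18  → match P4@[14:18]
[19] read 'c'  n18⇒n0 (via fail)
[20] read 'a'  n0⇒n3
[21] read 'a'  n3⇒n4
[22] read 'a'  n4⇒n5
[23] read 'c'  n5⇒n6
[24] read 'd'  n6⇒n7
[25] read 'd'  n7⇒n8  → match P1@[20:25]
[26] read 'd'  n8⇒n1 (via fail)
[27] read 'a'  n1⇒n15
[28] read 'a'  n15⇒n16
[29] read 'c'  n16⇒n17
[30] read 'c'  n17⇒n18  → match P4@[26:30]
[31] read 'a'  n18⇒n3 (via fail)
[32] read 'd'  n3⇒n19
[33] read 'c'  n19⇒n2 (via fail)  → match P0@[32:33]
[34] read 'c'  n2⇒n0 (via fail)
[35] read 'a'  n0⇒n3
[36] read 'b'  n3⇒n24 (via fail)
[37] read 'd'  n24⇒n25  → match P6@[36:37]
[38] read 'a'  n25⇒n15 (via fail)
[39] read 'a'  n15⇒n16
[40] read 'a'  n16⇒n5 (via fail)
[41] read 'c'  n5⇒n6
[42] read 'd'  n6⇒n7
[43] read 'd'  n7⇒n8  → match P1@[38:43]
[44] read 'a'  n8⇒n15 (via fail)

Result: [[2,0],[4,3],[4,6],[6,0],[18,4],[25,1],[30,4],[33,0],[37,6],[43,1]]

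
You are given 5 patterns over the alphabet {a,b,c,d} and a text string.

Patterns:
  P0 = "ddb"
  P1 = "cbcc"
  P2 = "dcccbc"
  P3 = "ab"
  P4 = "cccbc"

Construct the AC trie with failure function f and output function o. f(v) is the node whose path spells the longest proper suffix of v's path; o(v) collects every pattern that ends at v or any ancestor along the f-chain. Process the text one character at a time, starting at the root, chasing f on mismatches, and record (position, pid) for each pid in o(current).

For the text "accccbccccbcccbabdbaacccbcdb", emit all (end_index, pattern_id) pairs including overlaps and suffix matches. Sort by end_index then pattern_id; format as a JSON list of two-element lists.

Construct AC machine:
Trie nodes:
  0='ε' goto a→13 c→4 d→1
  1='d' goto c→8 d→2
  2='dd' goto b→3
  3='ddb' goto ·  [P0 ends]
  4='c' goto b→5 c→15
  5='cb' goto c→6
  6='cbc' goto c→7
  7='cbcc' goto ·  [P1 ends]
  8='dc' goto c→9
  9='dcc' goto c→10
  10='dccc' goto b→11
  11='dcccb' goto c→12
  12='dcccbc' goto ·  [P2 ends]
  13='a' goto b→14
  14='ab' goto ·  [P3 ends]
  15='cc' goto c→16
  16='ccc' goto b→17
  17='cccb' goto c→18
  18='cccbc' goto ·  [P4 ends]

Failure links (BFS by depth):
  fail(1) 'd': from fail(0)=0 chase 'd': 0 ⇒ 0;  out=∅∪out(0)=∅
  fail(4) 'c': from fail(0)=0 chase 'c': 0 ⇒ 0;  out=∅∪out(0)=∅
  fail(13) 'a': from fail(0)=0 chase 'a': 0 ⇒ 0;  out=∅∪out(0)=∅
  fail(2) 'dd': from fail(1)=0 chase 'd': 0 ⇒ 1;  out=∅∪out(1)=∅
  fail(5) 'cb': from fail(4)=0 chase 'b': 0 ⇒ 0;  out=∅∪out(0)=∅
  fail(8) 'dc': from fail(1)=0 chase 'c': 0 ⇒ 4;  out=∅∪out(4)=∅
  fail(14) 'ab': from fail(13)=0 chase 'b': 0 ⇒ 0;  out={3}∪out(0)={3}
  fail(15) 'cc': from fail(4)=0 chase 'c': 0 ⇒ 4;  out=∅∪out(4)=∅
  fail(3) 'ddb': from fail(2)=1 chase 'b': 1→0 ⇒ 0;  out={0}∪out(0)={0}
  fail(6) 'cbc': from fail(5)=0 chase 'c': 0 ⇒ 4;  out=∅∪out(4)=∅
  fail(9) 'dcc': from fail(8)=4 chase 'c': 4 ⇒ 15;  out=∅∪out(15)=∅
  fail(16) 'ccc': from fail(15)=4 chase 'c': 4 ⇒ 15;  out=∅∪out(15)=∅
  fail(7) 'cbcc': from fail(6)=4 chase 'c': 4 ⇒ 15;  out={1}∪out(15)={1}
  fail(10) 'dccc': from fail(9)=15 chase 'c': 15 ⇒ 16;  out=∅∪out(16)=∅
  fail(17) 'cccb': from fail(16)=15 chase 'b': 15→4 ⇒ 5;  out=∅∪out(5)=∅
  fail(11) 'dcccb': from fail(10)=16 chase 'b': 16 ⇒ 17;  out=∅∪out(17)=∅
  fail(18) 'cccbc': from fail(17)=5 chase 'c': 5 ⇒ 6;  out={4}∪out(6)={4}
  fail(12) 'dcccbc': from fail(11)=17 chase 'c': 17 ⇒ 18;  out={2}∪out(18)={2,4}

Scan:
pos 0 'a': at 13
pos 1 'c': at 4 ·f
pos 2 'c': at 15
pos 3 'c': at 16
pos 4 'c': at 16 ·f
pos 5 'b': at 17
pos 6 'c': at 18  ** P4@[2:6]
pos 7 'c': at 7 ·f  ** P1@[4:7]
pos 8 'c': at 16 ·f
pos 9 'c': at 16 ·f
pos 10 'b': at 17
pos 11 'c': at 18  ** P4@[7:11]
pos 12 'c': at 7 ·f  ** P1@[9:12]
pos 13 'c': at 16 ·f
pos 14 'b': at 17
pos 15 'a': at 13 ·f
pos 16 'b': at 14  ** P3@[15:16]
pos 17 'd': at 1 ·f
pos 18 'b': at 0 ·f
pos 19 'a': at 13
pos 20 'a': at 13 ·f
pos 21 'c': at 4 ·f
pos 22 'c': at 15
pos 23 'c': at 16
pos 24 'b': at 17
pos 25 'c': at 18  ** P4@[21:25]
pos 26 'd': at 1 ·f
pos 27 'b': at 0 ·f

Matches: [[6,4],[7,1],[11,4],[12,1],[16,3],[25,4]]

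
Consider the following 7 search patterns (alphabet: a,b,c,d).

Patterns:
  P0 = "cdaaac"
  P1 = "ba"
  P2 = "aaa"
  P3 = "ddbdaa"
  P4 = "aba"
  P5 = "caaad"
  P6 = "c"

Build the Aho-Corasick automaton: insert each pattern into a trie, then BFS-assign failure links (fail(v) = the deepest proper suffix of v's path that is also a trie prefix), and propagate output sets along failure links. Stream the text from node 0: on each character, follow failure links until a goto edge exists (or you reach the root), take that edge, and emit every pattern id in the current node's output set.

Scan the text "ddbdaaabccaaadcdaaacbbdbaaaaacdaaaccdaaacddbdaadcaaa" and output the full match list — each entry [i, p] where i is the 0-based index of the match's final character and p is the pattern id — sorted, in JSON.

Construct AC machine:
Trie nodes:
  n0 'ε': a→9 b→7 c→1 d→12
  n1 'c': a→20 d→2  ←P6
  n2 'cd': a→3
  n3 'cda': a→4
  n4 'cdaa': a→5
  n5 'cdaaa': c→6
  n6 'cdaaac': ·  ←P0
  n7 'b': a→8
  n8 'ba': ·  ←P1
  n9 'a': a→10 b→18
  n10 'aa': a→11
  n11 'aaa': ·  ←P2
  n12 'd': d→13
  n13 'dd': b→14
  n14 'ddb': d→15
  n15 'ddbd': a→16
  n16 'ddbda': a→17
  n17 'ddbdaa': ·  ←P3
  n18 'ab': a→19
  n19 'aba': ·  ←P4
  n20 'ca': a→21
  n21 'caa': a→22
  n22 'caaa': d→23
  n23 'caaad': ·  ←P5

BFS fail/out derivation:
  n1('c'): parent n0 fail=0; on 'c' 0 → fail=0;  out {6}∪∅={6}
  n7('b'): parent n0 fail=0; on 'b' 0 → fail=0;  out ∅∪∅=∅
  n9('a'): parent n0 fail=0; on 'a' 0 → fail=0;  out ∅∪∅=∅
  n12('d'): parent n0 fail=0; on 'd' 0 → fail=0;  out ∅∪∅=∅
  n2('cd'): parent n1 fail=0; on 'd' 0 → fail=12;  out ∅∪∅=∅
  n8('ba'): parent n7 fail=0; on 'a' 0 → fail=9;  out {1}∪∅={1}
  n10('aa'): parent n9 fail=0; on 'a' 0 → fail=9;  out ∅∪∅=∅
  n13('dd'): parent n12 fail=0; on 'd' 0 → fail=12;  out ∅∪∅=∅
  n18('ab'): parent n9 fail=0; on 'b' 0 → fail=7;  out ∅∪∅=∅
  n20('ca'): parent n1 fail=0; on 'a' 0 → fail=9;  out ∅∪∅=∅
  n3('cda'): parent n2 fail=12; on 'a' 12→0 → fail=9;  out ∅∪∅=∅
  n11('aaa'): parent n10 fail=9; on 'a' 9 → fail=10;  out {2}∪∅={2}
  n14('ddb'): parent n13 fail=12; on 'b' 12→0 → fail=7;  out ∅∪∅=∅
  n19('aba'): parent n18 fail=7; on 'a' 7 → fail=8;  out {4}∪{1}={1,4}
  n21('caa'): parent n20 fail=9; on 'a' 9 → fail=10;  out ∅∪∅=∅
  n4('cdaa'): parent n3 fail=9; on 'a' 9 → fail=10;  out ∅∪∅=∅
  n15('ddbd'): parent n14 fail=7; on 'd' 7→0 → fail=12;  out ∅∪∅=∅
  n22('caaa'): parent n21 fail=10; on 'a' 10 → fail=11;  out ∅∪{2}={2}
  n5('cdaaa'): parent n4 fail=10; on 'a' 10 → fail=11;  out ∅∪{2}={2}
  n16('ddbda'): parent n15 fail=12; on 'a' 12→0 → fail=9;  out ∅∪∅=∅
  n23('caaad'): parent n22 fail=11; on 'd' 11→10→9→0 → fail=12;  out {5}∪∅={5}
  n6('cdaaac'): parent n5 fail=11; on 'c' 11→10→9→0 → fail=1;  out {0}∪{6}={0,6}
  n17('ddbdaa'): parent n16 fail=9; on 'a' 9 → fail=10;  out {3}∪∅={3}

Text stream:
[0] read 'd'  n0⇒n12
[1] read 'd'  n12⇒n13
[2] read 'b'  n13⇒n14
[3] read 'd'  n14⇒n15
[4] read 'a'  n15⇒n16
[5] read 'a'  n16⇒n17  emit P3@[0:5]
[6] read 'a'  n17⇒n11 ·f  emit P2@[4:6]
[7] read 'b'  n11⇒n18 ·f
[8] read 'c'  n18⇒n1 ·f  emit P6@[8:8]
[9] read 'c'  n1⇒n1 ·f  emit P6@[9:9]
[10] read 'a'  n1⇒n20
[11] read 'a'  n20⇒n21
[12] read 'a'  n21⇒n22  emit P2@[10:12]
[13] read 'd'  n22⇒n23  emit P5@[9:13]
[14] read 'c'  n23⇒n1 ·f  emit P6@[14:14]
[15] read 'd'  n1⇒n2
[16] read 'a'  n2⇒n3
[17] read 'a'  n3⇒n4
[18] read 'a'  n4⇒n5  emit P2@[16:18]
[19] read 'c'  n5⇒n6  emit P0@[14:19],P6@[19:19]
[20] read 'b'  n6⇒n7 ·f
[21] read 'b'  n7⇒n7 ·f
[22] read 'd'  n7⇒n12 ·f
[23] read 'b'  n12⇒n7 ·f
[24] read 'a'  n7⇒n8  emit P1@[23:24]
[25] read 'a'  n8⇒n10 ·f
[26] read 'a'  n10⇒n11  emit P2@[24:26]
[27] read 'a'  n11⇒n11 ·f  emit P2@[25:27]
[28] read 'a'  n11⇒n11 ·f  emit P2@[26:28]
[29] read 'c'  n11⇒n1 ·f  emit P6@[29:29]
[30] read 'd'  n1⇒n2
[31] read 'a'  n2⇒n3
[32] read 'a'  n3⇒n4
[33] read 'a'  n4⇒n5  emit P2@[31:33]
[34] read 'c'  n5⇒n6  emit P0@[29:34],P6@[34:34]
[35] read 'c'  n6⇒n1 ·f  emit P6@[35:35]
[36] read 'd'  n1⇒n2
[37] read 'a'  n2⇒n3
[38] read 'a'  n3⇒n4
[39] read 'a'  n4⇒n5  emit P2@[37:39]
[40] read 'c'  n5⇒n6  emit P0@[35:40],P6@[40:40]
[41] read 'd'  n6⇒n2 ·f
[42] read 'd'  n2⇒n13 ·f
[43] read 'b'  n13⇒n14
[44] read 'd'  n14⇒n15
[45] read 'a'  n15⇒n16
[46] read 'a'  n16⇒n17  emit P3@[41:46]
[47] read 'd'  n17⇒n12 ·f
[48] read 'c'  n12⇒n1 ·f  emit P6@[48:48]
[49] read 'a'  n1⇒n20
[50] read 'a'  n20⇒n21
[51] read 'a'  n21⇒n22  emit P2@[49:51]

Result: [[5,3],[6,2],[8,6],[9,6],[12,2],[13,5],[14,6],[18,2],[19,0],[19,6],[24,1],[26,2],[27,2],[28,2],[29,6],[33,2],[34,0],[34,6],[35,6],[39,2],[40,0],[40,6],[46,3],[48,6],[51,2]]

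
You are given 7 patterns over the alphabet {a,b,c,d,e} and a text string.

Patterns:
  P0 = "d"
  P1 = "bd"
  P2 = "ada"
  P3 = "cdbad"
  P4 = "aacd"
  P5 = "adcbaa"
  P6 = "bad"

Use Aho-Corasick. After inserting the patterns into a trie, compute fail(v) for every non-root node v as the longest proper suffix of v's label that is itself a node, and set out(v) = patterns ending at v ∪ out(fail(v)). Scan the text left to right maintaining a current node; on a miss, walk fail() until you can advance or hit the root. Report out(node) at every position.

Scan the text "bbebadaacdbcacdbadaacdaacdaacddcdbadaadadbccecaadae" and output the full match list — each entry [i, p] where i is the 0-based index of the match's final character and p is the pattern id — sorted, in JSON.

Construct AC machine:
Trie nodes:
  0='ε' goto a→4 b→2 c→7 d→1
  1='d' goto ·  ←P0
  2='b' goto a→19 d→3
  3='bd' goto ·  ←P1
  4='a' goto a→12 d→5
  5='ad' goto a→6 c→15
  6='ada' goto ·  ←P2
  7='c' goto d→8
  8='cd' goto b→9
  9='cdb' goto a→10
  10='cdba' goto d→11
  11='cdbad' goto ·  ←P3
  12='aa' goto c→13
  13='aac' goto d→14
  14='aacd' goto ·  ←P4
  15='adc' goto b→16
  16='adcb' goto a→17
  17='adcba' goto a→18
  18='adcbaa' goto ·  ←P5
  19='ba' goto d→20
  20='bad' goto ·  ←P6

BFS fail/out derivation:
  n1('d'): parent n0 fail=0; on 'd' 0 → fail=0;  out {0}∪∅={0}
  n2('b'): parent n0 fail=0; on 'b' 0 → fail=0;  out ∅∪∅=∅
  n4('a'): parent n0 fail=0; on 'a' 0 → fail=0;  out ∅∪∅=∅
  n7('c'): parent n0 fail=0; on 'c' 0 → fail=0;  out ∅∪∅=∅
  n3('bd'): parent n2 fail=0; on 'd' 0 → fail=1;  out {1}∪{0}={0,1}
  n5('ad'): parent n4 fail=0; on 'd' 0 → fail=1;  out ∅∪{0}={0}
  n8('cd'): parent n7 fail=0; on 'd' 0 → fail=1;  out ∅∪{0}={0}
  n12('aa'): parent n4 fail=0; on 'a' 0 → fail=4;  out ∅∪∅=∅
  n19('ba'): parent n2 fail=0; on 'a' 0 → fail=4;  out ∅∪∅=∅
  n6('ada'): parent n5 fail=1; on 'a' 1→0 → fail=4;  out {2}∪∅={2}
  n9('cdb'): parent n8 fail=1; on 'b' 1→0 → fail=2;  out ∅∪∅=∅
  n13('aac'): parent n12 fail=4; on 'c' 4→0 → fail=7;  out ∅∪∅=∅
  n15('adc'): parent n5 fail=1; on 'c' 1→0 → fail=7;  out ∅∪∅=∅
  n20('bad'): parent n19 fail=4; on 'd' 4 → fail=5;  out {6}∪{0}={0,6}
  n10('cdba'): parent n9 fail=2; on 'a' 2 → fail=19;  out ∅∪∅=∅
  n14('aacd'): parent n13 fail=7; on 'd' 7 → fail=8;  out {4}∪{0}={0,4}
  n16('adcb'): parent n15 fail=7; on 'b' 7→0 → fail=2;  out ∅∪∅=∅
  n11('cdbad'): parent n10 fail=19; on 'd' 19 → fail=20;  out {3}∪{0,6}={0,3,6}
  n17('adcba'): parent n16 fail=2; on 'a' 2 → fail=19;  out ∅∪∅=∅
  n18('adcbaa'): parent n17 fail=19; on 'a' 19→4 → fail=12;  out {5}∪∅={5}

Text stream:
[0] read 'b'  n0⇒n2
[1] read 'b'  n2⇒n2 (via fail)
[2] read 'e'  n2⇒n0 (via fail)
[3] read 'b'  n0⇒n2
[4] read 'a'  n2⇒n19
[5] read 'd'  n19⇒n20  → match P0@[5:5],P6@[3:5]
[6] read 'a'  n20⇒n6 (via fail)  → match P2@[4:6]
[7] read 'a'  n6⇒n12 (via fail)
[8] read 'c'  n12⇒n13
[9] read 'd'  n13⇒n14  → match P0@[9:9],P4@[6:9]
[10] read 'b'  n14⇒n9 (via fail)
[11] read 'c'  n9⇒n7 (via fail)
[12] read 'a'  n7⇒n4 (via fail)
[13] read 'c'  n4⇒n7 (via fail)
[14] read 'd'  n7⇒n8  → match P0@[14:14]
[15] read 'b'  n8⇒n9
[16] read 'a'  n9⇒n10
[17] read 'd'  n10⇒n11  → match P0@[17:17],P3@[13:17],P6@[15:17]
[18] read 'a'  n11⇒n6 (via fail)  → match P2@[16:18]
[19] read 'a'  n6⇒n12 (via fail)
[20] read 'c'  n12⇒n13
[21] read 'd'  n13⇒n14  → match P0@[21:21],P4@[18:21]
[22] read 'a'  n14⇒n4 (via fail)
[23] read 'a'  n4⇒n12
[24] read 'c'  n12⇒n13
[25] read 'd'  n13⇒n14  → match P0@[25:25],P4@[22:25]
[26] read 'a'  n14⇒n4 (via fail)
[27] read 'a'  n4⇒n12
[28] read 'c'  n12⇒n13
[29] read 'd'  n13⇒n14  → match P0@[29:29],P4@[26:29]
[30] read 'd'  n14⇒n1 (via fail)  → match P0@[30:30]
[31] read 'c'  n1⇒n7 (via fail)
[32] read 'd'  n7⇒n8  → match P0@[32:32]
[33] read 'b'  n8⇒n9
[34] read 'a'  n9⇒n10
[35] read 'd'  n10⇒n11  → match P0@[35:35],P3@[31:35],P6@[33:35]
[36] read 'a'  n11⇒n6 (via fail)  → match P2@[34:36]
[37] read 'a'  n6⇒n12 (via fail)
[38] read 'd'  n12⇒n5 (via fail)  → match P0@[38:38]
[39] read 'a'  n5⇒n6  → match P2@[37:39]
[40] read 'd'  n6⇒n5 (via fail)  → match P0@[40:40]
[41] read 'b'  n5⇒n2 (via fail)
[42] read 'c'  n2⇒n7 (via fail)
[43] read 'c'  n7⇒n7 (via fail)
[44] read 'e'  n7⇒n0 (via fail)
[45] read 'c'  n0⇒n7
[46] read 'a'  n7⇒n4 (via fail)
[47] read 'a'  n4⇒n12
[48] read 'd'  n12⇒n5 (via fail)  → match P0@[48:48]
[49] read 'a'  n5⇒n6  → match P2@[47:49]
[50] read 'e'  n6⇒n0 (via fail)

Result: [[5,0],[5,6],[6,2],[9,0],[9,4],[14,0],[17,0],[17,3],[17,6],[18,2],[21,0],[21,4],[25,0],[25,4],[29,0],[29,4],[30,0],[32,0],[35,0],[35,3],[35,6],[36,2],[38,0],[39,2],[40,0],[48,0],[49,2]]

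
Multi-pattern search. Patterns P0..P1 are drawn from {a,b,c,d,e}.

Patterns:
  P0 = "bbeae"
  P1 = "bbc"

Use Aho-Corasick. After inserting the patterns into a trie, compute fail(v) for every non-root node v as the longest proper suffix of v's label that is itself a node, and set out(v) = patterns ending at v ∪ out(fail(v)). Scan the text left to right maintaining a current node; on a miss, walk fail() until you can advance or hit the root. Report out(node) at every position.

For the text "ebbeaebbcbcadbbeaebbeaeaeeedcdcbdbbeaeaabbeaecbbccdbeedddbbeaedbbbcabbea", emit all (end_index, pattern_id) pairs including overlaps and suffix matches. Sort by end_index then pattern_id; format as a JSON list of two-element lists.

Build automaton:
Trie nodes:
  0='ε' goto b→1
  1='b' goto b→2
  2='bb' goto c→6 e→3
  3='bbe' goto a→4
  4='bbea' goto e→5
  5='bbeae' goto ·  ←P0
  6='bbc' goto ·  ←P1

Failure links (BFS by depth):
  fail(1) 'b': from fail(0)=0 chase 'b': 0 ⇒ 0;  out=∅∪out(0)=∅
  fail(2) 'bb': from fail(1)=0 chase 'b': 0 ⇒ 1;  out=∅∪out(1)=∅
  fail(3) 'bbe': from fail(2)=1 chase 'e': 1→0 ⇒ 0;  out=∅∪out(0)=∅
  fail(6) 'bbc': from fail(2)=1 chase 'c': 1→0 ⇒ 0;  out={1}∪out(0)={1}
  fail(4) 'bbea': from fail(3)=0 chase 'a': 0 ⇒ 0;  out=∅∪out(0)=∅
  fail(5) 'bbeae': from fail(4)=0 chase 'e': 0 ⇒ 0;  out={0}∪out(0)={0}

Scan:
i=0 'e': node 0→0
i=1 'b': node 0→1
i=2 'b': node 1→2
i=3 'e': node 2→3
i=4 'a': node 3→4
i=5 'e': node 4→5  emit P0@[1:5]
i=6 'b': node 5→1 ·f
i=7 'b': node 1→2
i=8 'c': node 2→6  emit P1@[6:8]
i=9 'b': node 6→1 ·f
i=10 'c': node 1→0 ·f
i=11 'a': node 0→0
i=12 'd': node 0→0
i=13 'b': node 0→1
i=14 'b': node 1→2
i=15 'e': node 2→3
i=16 'a': node 3→4
i=17 'e': node 4→5  emit P0@[13:17]
i=18 'b': node 5→1 ·f
i=19 'b': node 1→2
i=20 'e': node 2→3
i=21 'a': node 3→4
i=22 'e': node 4→5  emit P0@[18:22]
i=23 'a': node 5→0 ·f
i=24 'e': node 0→0
i=25 'e': node 0→0
i=26 'e': node 0→0
i=27 'd': node 0→0
i=28 'c': node 0→0
i=29 'd': node 0→0
i=30 'c': node 0→0
i=31 'b': node 0→1
i=32 'd': node 1→0 ·f
i=33 'b': node 0→1
i=34 'b': node 1→2
i=35 'e': node 2→3
i=36 'a': node 3→4
i=37 'e': node 4→5  emit P0@[33:37]
i=38 'a': node 5→0 ·f
i=39 'a': node 0→0
i=40 'b': node 0→1
i=41 'b': node 1→2
i=42 'e': node 2→3
i=43 'a': node 3→4
i=44 'e': node 4→5  emit P0@[40:44]
i=45 'c': node 5→0 ·f
i=46 'b': node 0→1
i=47 'b': node 1→2
i=48 'c': node 2→6  emit P1@[46:48]
i=49 'c': node 6→0 ·f
i=50 'd': node 0→0
i=51 'b': node 0→1
i=52 'e': node 1→0 ·f
i=53 'e': node 0→0
i=54 'd': node 0→0
i=55 'd': node 0→0
i=56 'd': node 0→0
i=57 'b': node 0→1
i=58 'b': node 1→2
i=59 'e': node 2→3
i=60 'a': node 3→4
i=61 'e': node 4→5  emit P0@[57:61]
i=62 'd': node 5→0 ·f
i=63 'b': node 0→1
i=64 'b': node 1→2
i=65 'b': node 2→2 ·f
i=66 'c': node 2→6  emit P1@[64:66]
i=67 'a': node 6→0 ·f
i=68 'b': node 0→1
i=69 'b': node 1→2
i=70 'e': node 2→3
i=71 'a': node 3→4

Matches: [[5,0],[8,1],[17,0],[22,0],[37,0],[44,0],[48,1],[61,0],[66,1]]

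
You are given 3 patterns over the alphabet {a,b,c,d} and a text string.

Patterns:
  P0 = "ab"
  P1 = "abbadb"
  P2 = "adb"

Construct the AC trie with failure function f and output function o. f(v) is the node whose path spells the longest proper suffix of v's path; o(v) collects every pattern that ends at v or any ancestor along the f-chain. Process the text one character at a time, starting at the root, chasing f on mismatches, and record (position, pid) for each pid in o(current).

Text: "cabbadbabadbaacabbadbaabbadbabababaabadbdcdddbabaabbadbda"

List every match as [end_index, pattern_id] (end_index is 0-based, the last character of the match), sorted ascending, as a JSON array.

Construct AC machine:
Trie nodes:
  n0 'ε': a→1
  n1 'a': b→2 d→7
  n2 'ab': b→3  [P0 ends]
  n3 'abb': a→4
  n4 'abba': d→5
  n5 'abbad': b→6
  n6 'abbadb': ·  [P1 ends]
  n7 'ad': b→8
  n8 'adb': ·  [P2 ends]

BFS fail/out derivation:
  fail(1) 'a': from fail(0)=0 chase 'a': 0 ⇒ 0;  out=∅∪out(0)=∅
  fail(2) 'ab': from fail(1)=0 chase 'b': 0 ⇒ 0;  out={0}∪out(0)={0}
  fail(7) 'ad': from fail(1)=0 chase 'd': 0 ⇒ 0;  out=∅∪out(0)=∅
  fail(3) 'abb': from fail(2)=0 chase 'b': 0 ⇒ 0;  out=∅∪out(0)=∅
  fail(8) 'adb': from fail(7)=0 chase 'b': 0 ⇒ 0;  out={2}∪out(0)={2}
  fail(4) 'abba': from fail(3)=0 chase 'a': 0 ⇒ 1;  out=∅∪out(1)=∅
  fail(5) 'abbad': from fail(4)=1 chase 'd': 1 ⇒ 7;  out=∅∪out(7)=∅
  fail(6) 'abbadb': from fail(5)=7 chase 'b': 7 ⇒ 8;  out={1}∪out(8)={1,2}

Scan:
[0] read 'c'  n0⇒n0
[1] read 'a'  n0⇒n1
[2] read 'b'  n1⇒n2  emit P0@[1:2]
[3] read 'b'  n2⇒n3
[4] read 'a'  n3⇒n4
[5] read 'd'  n4⇒n5
[6] read 'b'  n5⇒n6  emit P1@[1:6],P2@[4:6]
[7] read 'a'  n6⇒n1 (fail-walked)
[8] read 'b'  n1⇒n2  emit P0@[7:8]
[9] read 'a'  n2⇒n1 (fail-walked)
[10] read 'd'  n1⇒n7
[11] read 'b'  n7⇒n8  emit P2@[9:11]
[12] read 'a'  n8⇒n1 (fail-walked)
[13] read 'a'  n1⇒n1 (fail-walked)
[14] read 'c'  n1⇒n0 (fail-walked)
[15] read 'a'  n0⇒n1
[16] read 'b'  n1⇒n2  emit P0@[15:16]
[17] read 'b'  n2⇒n3
[18] read 'a'  n3⇒n4
[19] read 'd'  n4⇒n5
[20] read 'b'  n5⇒n6  emit P1@[15:20],P2@[18:20]
[21] read 'a'  n6⇒n1 (fail-walked)
[22] read 'a'  n1⇒n1 (fail-walked)
[23] read 'b'  n1⇒n2  emit P0@[22:23]
[24] read 'b'  n2⇒n3
[25] read 'a'  n3⇒n4
[26] read 'd'  n4⇒n5
[27] read 'b'  n5⇒n6  emit P1@[22:27],P2@[25:27]
[28] read 'a'  n6⇒n1 (fail-walked)
[29] read 'b'  n1⇒n2  emit P0@[28:29]
[30] read 'a'  n2⇒n1 (fail-walked)
[31] read 'b'  n1⇒n2  emit P0@[30:31]
[32] read 'a'  n2⇒n1 (fail-walked)
[33] read 'b'  n1⇒n2  emit P0@[32:33]
[34] read 'a'  n2⇒n1 (fail-walked)
[35] read 'a'  n1⇒n1 (fail-walked)
[36] read 'b'  n1⇒n2  emit P0@[35:36]
[37] read 'a'  n2⇒n1 (fail-walked)
[38] read 'd'  n1⇒n7
[39] read 'b'  n7⇒n8  emit P2@[37:39]
[40] read 'd'  n8⇒n0 (fail-walked)
[41] read 'c'  n0⇒n0
[42] read 'd'  n0⇒n0
[43] read 'd'  n0⇒n0
[44] read 'd'  n0⇒n0
[45] read 'b'  n0⇒n0
[46] read 'a'  n0⇒n1
[47] read 'b'  n1⇒n2  emit P0@[46:47]
[48] read 'a'  n2⇒n1 (fail-walked)
[49] read 'a'  n1⇒n1 (fail-walked)
[50] read 'b'  n1⇒n2  emit P0@[49:50]
[51] read 'b'  n2⇒n3
[52] read 'a'  n3⇒n4
[53] read 'd'  n4⇒n5
[54] read 'b'  n5⇒n6  emit P1@[49:54],P2@[52:54]
[55] read 'd'  n6⇒n0 (fail-walked)
[56] read 'a'  n0⇒n1

All matches (sorted): [[2,0],[6,1],[6,2],[8,0],[11,2],[16,0],[20,1],[20,2],[23,0],[27,1],[27,2],[29,0],[31,0],[33,0],[36,0],[39,2],[47,0],[50,0],[54,1],[54,2]]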